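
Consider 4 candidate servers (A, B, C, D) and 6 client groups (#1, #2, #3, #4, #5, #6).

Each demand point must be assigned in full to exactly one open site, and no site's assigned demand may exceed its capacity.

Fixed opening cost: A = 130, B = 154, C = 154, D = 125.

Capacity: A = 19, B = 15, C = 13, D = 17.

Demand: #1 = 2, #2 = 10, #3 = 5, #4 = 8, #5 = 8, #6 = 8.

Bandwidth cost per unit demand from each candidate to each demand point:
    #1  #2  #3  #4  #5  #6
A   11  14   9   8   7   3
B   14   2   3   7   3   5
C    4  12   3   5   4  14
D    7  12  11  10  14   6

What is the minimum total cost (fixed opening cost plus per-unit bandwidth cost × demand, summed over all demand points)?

Open {A, B, C}; cheapest assignment that respects the capacities:
  A (cap 19, load 16): #5, #6 — cost 8×7 + 8×3 = 80
  B (cap 15, load 15): #2, #3 — cost 10×2 + 5×3 = 35
  C (cap 13, load 10): #1, #4 — cost 2×4 + 8×5 = 48
  Shipping 163, fixed 438 → total 601.
  Any other capacity-feasible assignment to {A, B, C} ships for at least 163.
Compare {A, B, D}: its best feasible assignment gives total 618.
Compare {B, C, D}: its best feasible assignment gives total 636.
Every other set of open sites that can feasibly serve all demand totals ≥ 618 even under its best assignment. Minimum: 601.

601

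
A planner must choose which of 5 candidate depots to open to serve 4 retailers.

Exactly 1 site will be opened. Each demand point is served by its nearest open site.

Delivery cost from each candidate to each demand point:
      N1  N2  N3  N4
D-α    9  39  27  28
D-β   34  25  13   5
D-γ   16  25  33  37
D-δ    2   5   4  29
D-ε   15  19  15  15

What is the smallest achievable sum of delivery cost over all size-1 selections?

40

Open {D-δ}.
  N1→D-δ 2, N2→D-δ 5, N3→D-δ 4, N4→D-δ 29  ⇒ total 40.
Compare {D-ε}: total 64.
Compare {D-β}: total 77.
No size-1 selection does better; minimum is 40.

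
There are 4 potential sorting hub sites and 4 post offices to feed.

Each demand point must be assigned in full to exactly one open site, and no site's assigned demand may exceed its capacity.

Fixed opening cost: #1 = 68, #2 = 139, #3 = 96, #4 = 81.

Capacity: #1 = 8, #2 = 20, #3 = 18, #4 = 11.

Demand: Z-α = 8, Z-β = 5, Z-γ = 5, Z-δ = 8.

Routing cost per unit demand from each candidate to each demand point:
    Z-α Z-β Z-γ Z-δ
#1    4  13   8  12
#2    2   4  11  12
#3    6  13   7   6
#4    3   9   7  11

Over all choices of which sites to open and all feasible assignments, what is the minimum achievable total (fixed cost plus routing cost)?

Open {#1, #3}; cheapest assignment that respects the capacities:
  #1 (cap 8, load 8): Z-α — cost 8×4 = 32
  #3 (cap 18, load 18): Z-β, Z-γ, Z-δ — cost 5×13 + 5×7 + 8×6 = 148
  Shipping 180, fixed 164 → total 344.
  Any other capacity-feasible assignment to {#1, #3} ships for at least 180.
Compare {#3, #4}: its best feasible assignment gives total 349.
Compare {#2, #3}: its best feasible assignment gives total 354.
Every other set of open sites that can feasibly serve all demand totals ≥ 349 even under its best assignment. Minimum: 344.

344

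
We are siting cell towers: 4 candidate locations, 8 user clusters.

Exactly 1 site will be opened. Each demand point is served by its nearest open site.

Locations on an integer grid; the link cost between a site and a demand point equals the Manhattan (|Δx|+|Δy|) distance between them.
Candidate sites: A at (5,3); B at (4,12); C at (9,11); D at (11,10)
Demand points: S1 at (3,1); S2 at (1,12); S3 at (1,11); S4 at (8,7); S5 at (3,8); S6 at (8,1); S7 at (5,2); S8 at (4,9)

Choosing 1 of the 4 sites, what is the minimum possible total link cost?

Open {A}.
  S1→A 4, S2→A 13, S3→A 12, S4→A 7, S5→A 7, S6→A 5, S7→A 1, S8→A 7  ⇒ total 56.
Compare {B}: total 62.
Compare {C}: total 78.
No size-1 selection does better; minimum is 56.

56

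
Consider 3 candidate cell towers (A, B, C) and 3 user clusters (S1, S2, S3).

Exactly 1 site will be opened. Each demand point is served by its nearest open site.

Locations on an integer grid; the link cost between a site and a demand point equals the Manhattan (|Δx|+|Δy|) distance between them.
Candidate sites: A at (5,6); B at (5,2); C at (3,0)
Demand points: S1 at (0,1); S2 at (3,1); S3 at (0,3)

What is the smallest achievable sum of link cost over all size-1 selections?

Open {C}.
  S1→C 4, S2→C 1, S3→C 6  ⇒ total 11.
Compare {B}: total 15.
Compare {A}: total 25.

11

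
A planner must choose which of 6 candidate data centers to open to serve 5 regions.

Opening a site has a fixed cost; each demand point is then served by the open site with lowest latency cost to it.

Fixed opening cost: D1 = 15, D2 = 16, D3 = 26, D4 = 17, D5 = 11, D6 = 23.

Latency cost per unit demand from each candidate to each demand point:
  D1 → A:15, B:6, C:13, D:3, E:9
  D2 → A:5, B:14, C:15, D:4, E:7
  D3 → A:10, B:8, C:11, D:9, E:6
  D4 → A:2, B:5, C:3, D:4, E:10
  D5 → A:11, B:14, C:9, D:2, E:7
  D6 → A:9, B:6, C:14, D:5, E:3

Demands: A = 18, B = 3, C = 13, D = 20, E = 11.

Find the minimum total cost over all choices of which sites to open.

Open {D4, D5, D6}: assign each demand point to its cheapest open site.
  A→D4 18×2=36, B→D4 3×5=15, C→D4 13×3=39, D→D5 20×2=40, E→D6 11×3=33
  latency cost 163, fixed 51 → total 214.
Compare {D1, D4, D5, D6}: latency cost 163 + fixed 66 = 229.
Compare {D2, D4, D5, D6}: latency cost 163 + fixed 67 = 230.
Compare {D4, D5}: latency cost 207 + fixed 28 = 235.
All other subsets cost ≥ 229. Minimum total cost: 214.

214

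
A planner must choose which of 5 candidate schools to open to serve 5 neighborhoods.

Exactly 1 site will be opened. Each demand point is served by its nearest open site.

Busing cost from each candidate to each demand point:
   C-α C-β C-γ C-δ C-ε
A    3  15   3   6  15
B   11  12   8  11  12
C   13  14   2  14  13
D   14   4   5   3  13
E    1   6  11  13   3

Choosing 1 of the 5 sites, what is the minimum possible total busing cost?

34

Open {E}.
  C-α→E 1, C-β→E 6, C-γ→E 11, C-δ→E 13, C-ε→E 3  ⇒ total 34.
Compare {D}: total 39.
Compare {A}: total 42.
No size-1 selection does better; minimum is 34.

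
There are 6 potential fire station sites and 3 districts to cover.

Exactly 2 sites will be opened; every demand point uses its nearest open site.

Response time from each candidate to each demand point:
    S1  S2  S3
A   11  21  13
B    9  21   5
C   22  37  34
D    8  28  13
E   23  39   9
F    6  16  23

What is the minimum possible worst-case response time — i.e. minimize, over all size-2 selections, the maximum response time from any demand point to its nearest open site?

16

Open {A, F}.
  Farthest demand point is S2 at response time 16 (to F); all others are ≤ 16.
With {B, F} the worst case is 16.
With {D, F} the worst case is 16.
No size-2 selection achieves below 16.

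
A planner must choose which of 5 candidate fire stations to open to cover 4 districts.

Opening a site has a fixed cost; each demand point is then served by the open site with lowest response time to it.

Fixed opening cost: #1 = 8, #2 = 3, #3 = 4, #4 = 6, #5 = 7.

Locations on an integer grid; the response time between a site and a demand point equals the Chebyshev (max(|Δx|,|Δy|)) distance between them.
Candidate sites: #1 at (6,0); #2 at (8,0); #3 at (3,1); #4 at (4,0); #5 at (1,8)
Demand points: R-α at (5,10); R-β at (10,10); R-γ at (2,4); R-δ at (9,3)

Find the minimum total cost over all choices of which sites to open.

Open {#2, #5}: assign each demand point to its cheapest open site.
  R-α→#5 4, R-β→#5 9, R-γ→#5 4, R-δ→#2 3
  response time 20, fixed 10 → total 30.
Compare {#3}: response time 27 + fixed 4 = 31.
Compare {#2, #3}: response time 24 + fixed 7 = 31.
Compare {#2}: response time 29 + fixed 3 = 32.
All other subsets cost ≥ 31. Minimum total cost: 30.

30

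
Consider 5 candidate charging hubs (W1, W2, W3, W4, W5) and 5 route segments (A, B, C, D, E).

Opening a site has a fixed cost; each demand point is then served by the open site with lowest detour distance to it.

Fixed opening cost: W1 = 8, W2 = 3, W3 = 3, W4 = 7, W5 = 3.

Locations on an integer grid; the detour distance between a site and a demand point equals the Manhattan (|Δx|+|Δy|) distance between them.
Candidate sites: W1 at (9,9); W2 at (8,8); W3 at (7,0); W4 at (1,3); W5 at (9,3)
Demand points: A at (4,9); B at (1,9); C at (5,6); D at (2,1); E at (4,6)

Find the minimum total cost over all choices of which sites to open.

Open {W2, W4}: assign each demand point to its cheapest open site.
  A→W2 5, B→W4 6, C→W2 5, D→W4 3, E→W2 6
  detour distance 25, fixed 10 → total 35.
Compare {W2, W3}: detour distance 30 + fixed 6 = 36.
Compare {W4}: detour distance 31 + fixed 7 = 38.
Compare {W2, W3, W4}: detour distance 25 + fixed 13 = 38.
All other subsets cost ≥ 36. Minimum total cost: 35.

35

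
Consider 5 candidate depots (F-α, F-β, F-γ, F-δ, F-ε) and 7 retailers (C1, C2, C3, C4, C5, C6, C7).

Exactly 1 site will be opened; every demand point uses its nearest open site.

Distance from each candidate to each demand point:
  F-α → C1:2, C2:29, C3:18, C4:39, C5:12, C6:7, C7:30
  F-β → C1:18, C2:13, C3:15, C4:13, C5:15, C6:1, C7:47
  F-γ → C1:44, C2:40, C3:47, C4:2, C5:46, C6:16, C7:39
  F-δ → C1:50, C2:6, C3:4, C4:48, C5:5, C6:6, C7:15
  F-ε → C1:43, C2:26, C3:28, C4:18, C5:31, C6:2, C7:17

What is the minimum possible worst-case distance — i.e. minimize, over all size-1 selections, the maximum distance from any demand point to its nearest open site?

39

Open {F-α}.
  Farthest demand point is C4 at distance 39 (to F-α); all others are ≤ 39.
With {F-ε} the worst case is 43.
With {F-β} the worst case is 47.
No size-1 selection achieves below 39.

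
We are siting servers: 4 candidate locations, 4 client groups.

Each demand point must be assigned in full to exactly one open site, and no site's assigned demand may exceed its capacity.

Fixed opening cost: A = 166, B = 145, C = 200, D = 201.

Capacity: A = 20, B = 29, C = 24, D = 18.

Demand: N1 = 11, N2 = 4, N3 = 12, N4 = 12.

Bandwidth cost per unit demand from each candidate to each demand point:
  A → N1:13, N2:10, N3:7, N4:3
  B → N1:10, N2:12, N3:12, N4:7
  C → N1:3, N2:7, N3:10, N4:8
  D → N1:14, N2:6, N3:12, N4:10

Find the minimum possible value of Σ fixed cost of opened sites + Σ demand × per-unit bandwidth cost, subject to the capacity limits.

Open {A, C}; cheapest assignment that respects the capacities:
  A (cap 20, load 16): N2, N4 — cost 4×10 + 12×3 = 76
  C (cap 24, load 23): N1, N3 — cost 11×3 + 12×10 = 153
  Shipping 229, fixed 366 → total 595.
  Any other capacity-feasible assignment to {A, C} ships for at least 229.
Compare {A, B}: its best feasible assignment gives total 629.
Compare {B, C}: its best feasible assignment gives total 630.
Every other set of open sites that can feasibly serve all demand totals ≥ 629 even under its best assignment. Minimum: 595.

595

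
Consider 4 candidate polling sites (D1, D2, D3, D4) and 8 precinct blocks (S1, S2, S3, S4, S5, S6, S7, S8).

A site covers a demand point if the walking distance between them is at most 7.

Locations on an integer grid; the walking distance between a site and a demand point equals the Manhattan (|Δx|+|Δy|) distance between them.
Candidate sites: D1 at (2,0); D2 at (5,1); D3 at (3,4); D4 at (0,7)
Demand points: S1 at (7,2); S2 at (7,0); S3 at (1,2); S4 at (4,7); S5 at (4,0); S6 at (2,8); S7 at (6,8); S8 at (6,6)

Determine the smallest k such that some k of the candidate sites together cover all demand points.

Coverage sets (demand points within 7 of each site):
  D1: {S1, S2, S3, S5}
  D2: {S1, S2, S3, S4, S5, S8}
  D3: {S1, S3, S4, S5, S6, S7, S8}
  D4: {S3, S4, S6, S7, S8}
No single site covers all 8 demand points.
But {D1, D3} covers everything, so the minimum is 2.

2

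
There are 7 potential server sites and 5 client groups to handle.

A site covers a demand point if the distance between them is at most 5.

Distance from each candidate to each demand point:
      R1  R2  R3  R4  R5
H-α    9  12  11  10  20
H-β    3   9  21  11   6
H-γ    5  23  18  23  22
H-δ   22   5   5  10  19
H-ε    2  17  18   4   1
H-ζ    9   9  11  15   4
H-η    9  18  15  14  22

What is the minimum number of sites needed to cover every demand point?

2

Coverage sets (demand points within 5 of each site):
  H-α: {}
  H-β: {R1}
  H-γ: {R1}
  H-δ: {R2, R3}
  H-ε: {R1, R4, R5}
  H-ζ: {R5}
  H-η: {}
No single site covers all 5 demand points.
But {H-δ, H-ε} covers everything, so the minimum is 2.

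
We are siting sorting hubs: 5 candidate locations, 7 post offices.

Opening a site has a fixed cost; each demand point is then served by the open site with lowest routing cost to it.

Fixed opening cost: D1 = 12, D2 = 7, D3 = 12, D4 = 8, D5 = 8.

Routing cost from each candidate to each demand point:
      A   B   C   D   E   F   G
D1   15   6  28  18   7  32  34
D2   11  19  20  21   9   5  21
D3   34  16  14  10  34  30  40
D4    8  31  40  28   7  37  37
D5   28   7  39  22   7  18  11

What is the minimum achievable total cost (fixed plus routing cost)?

Open {D2, D3, D5}: assign each demand point to its cheapest open site.
  A→D2 11, B→D5 7, C→D3 14, D→D3 10, E→D5 7, F→D2 5, G→D5 11
  routing cost 65, fixed 27 → total 92.
Compare {D2, D5}: routing cost 82 + fixed 15 = 97.
Compare {D2, D3, D4, D5}: routing cost 62 + fixed 35 = 97.
Compare {D2, D4, D5}: routing cost 79 + fixed 23 = 102.
All other subsets cost ≥ 97. Minimum total cost: 92.

92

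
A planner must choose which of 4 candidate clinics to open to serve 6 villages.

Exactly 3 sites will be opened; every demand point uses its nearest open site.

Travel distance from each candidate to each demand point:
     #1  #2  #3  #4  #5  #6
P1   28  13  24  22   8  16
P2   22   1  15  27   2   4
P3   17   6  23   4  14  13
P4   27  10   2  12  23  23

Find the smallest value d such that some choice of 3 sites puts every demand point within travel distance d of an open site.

Open {P1, P2, P3}.
  Farthest demand point is #1 at travel distance 17 (to P3); all others are ≤ 17.
With {P1, P3, P4} the worst case is 17.
With {P2, P3, P4} the worst case is 17.
No size-3 selection achieves below 17.

17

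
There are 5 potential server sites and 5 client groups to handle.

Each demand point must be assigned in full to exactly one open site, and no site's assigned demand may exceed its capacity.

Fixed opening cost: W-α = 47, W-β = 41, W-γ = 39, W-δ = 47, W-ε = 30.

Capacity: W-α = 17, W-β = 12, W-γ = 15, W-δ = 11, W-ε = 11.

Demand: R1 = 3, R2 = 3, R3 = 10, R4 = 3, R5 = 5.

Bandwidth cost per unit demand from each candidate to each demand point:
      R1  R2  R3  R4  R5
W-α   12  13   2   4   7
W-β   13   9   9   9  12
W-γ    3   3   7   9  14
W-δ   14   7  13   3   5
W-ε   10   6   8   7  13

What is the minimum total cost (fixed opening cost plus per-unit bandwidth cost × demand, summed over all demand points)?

186

Open {W-α, W-γ}; cheapest assignment that respects the capacities:
  W-α (cap 17, load 15): R3, R5 — cost 10×2 + 5×7 = 55
  W-γ (cap 15, load 9): R1, R2, R4 — cost 3×3 + 3×3 + 3×9 = 45
  Shipping 100, fixed 86 → total 186.
  Any other capacity-feasible assignment to {W-α, W-γ} ships for at least 100.
Compare {W-α, W-ε}: its best feasible assignment gives total 201.
Compare {W-α, W-δ}: its best feasible assignment gives total 205.
Every other set of open sites that can feasibly serve all demand totals ≥ 201 even under its best assignment. Minimum: 186.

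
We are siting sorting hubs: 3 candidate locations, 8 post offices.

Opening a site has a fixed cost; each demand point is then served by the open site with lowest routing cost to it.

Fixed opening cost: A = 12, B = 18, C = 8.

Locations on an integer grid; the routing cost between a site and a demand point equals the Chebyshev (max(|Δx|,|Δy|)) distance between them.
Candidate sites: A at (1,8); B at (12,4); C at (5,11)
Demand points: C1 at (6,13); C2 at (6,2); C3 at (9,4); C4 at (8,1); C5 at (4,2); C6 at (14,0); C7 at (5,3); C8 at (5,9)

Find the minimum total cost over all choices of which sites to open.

Open {B, C}: assign each demand point to its cheapest open site.
  C1→C 2, C2→B 6, C3→B 3, C4→B 4, C5→B 8, C6→B 4, C7→B 7, C8→C 2
  routing cost 36, fixed 26 → total 62.
Compare {A}: routing cost 54 + fixed 12 = 66.
Compare {B}: routing cost 48 + fixed 18 = 66.
Compare {C}: routing cost 58 + fixed 8 = 66.
All other subsets cost ≥ 66. Minimum total cost: 62.

62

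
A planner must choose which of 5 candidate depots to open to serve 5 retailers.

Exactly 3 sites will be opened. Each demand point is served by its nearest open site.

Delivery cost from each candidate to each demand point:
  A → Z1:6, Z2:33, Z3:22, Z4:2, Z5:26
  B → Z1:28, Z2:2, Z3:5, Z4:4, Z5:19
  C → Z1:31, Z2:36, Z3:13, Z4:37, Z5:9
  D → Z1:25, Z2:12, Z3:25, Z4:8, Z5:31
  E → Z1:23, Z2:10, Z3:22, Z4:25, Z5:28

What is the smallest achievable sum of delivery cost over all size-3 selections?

24

Open {A, B, C}.
  Z1→A 6, Z2→B 2, Z3→B 5, Z4→A 2, Z5→C 9  ⇒ total 24.
Compare {A, B, D}: total 34.
Compare {A, B, E}: total 34.
No size-3 selection does better; minimum is 24.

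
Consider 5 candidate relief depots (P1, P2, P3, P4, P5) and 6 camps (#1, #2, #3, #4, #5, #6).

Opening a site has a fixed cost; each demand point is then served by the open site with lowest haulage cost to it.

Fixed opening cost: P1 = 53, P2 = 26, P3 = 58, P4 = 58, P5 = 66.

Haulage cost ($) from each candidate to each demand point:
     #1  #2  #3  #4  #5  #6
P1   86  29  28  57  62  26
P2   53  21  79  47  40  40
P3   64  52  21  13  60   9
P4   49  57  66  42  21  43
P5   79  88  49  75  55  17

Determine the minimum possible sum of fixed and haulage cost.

Open {P2, P3}: assign each demand point to its cheapest open site.
  #1→P2 53, #2→P2 21, #3→P3 21, #4→P3 13, #5→P2 40, #6→P3 9
  haulage cost 157, fixed 84 → total 241.
Compare {P2, P3, P4}: haulage cost 134 + fixed 142 = 276.
Compare {P3}: haulage cost 219 + fixed 58 = 277.
Compare {P3, P4}: haulage cost 165 + fixed 116 = 281.
All other subsets cost ≥ 276. Minimum total cost: 241.

241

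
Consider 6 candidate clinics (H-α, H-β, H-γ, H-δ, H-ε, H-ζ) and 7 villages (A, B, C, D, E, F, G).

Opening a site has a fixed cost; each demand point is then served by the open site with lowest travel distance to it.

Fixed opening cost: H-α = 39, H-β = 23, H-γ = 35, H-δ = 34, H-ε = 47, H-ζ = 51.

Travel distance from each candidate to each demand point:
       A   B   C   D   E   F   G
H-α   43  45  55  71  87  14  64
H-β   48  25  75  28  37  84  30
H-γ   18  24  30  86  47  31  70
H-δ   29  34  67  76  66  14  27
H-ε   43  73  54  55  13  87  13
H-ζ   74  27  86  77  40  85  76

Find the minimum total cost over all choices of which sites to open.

256

Open {H-β, H-γ}: assign each demand point to its cheapest open site.
  A→H-γ 18, B→H-γ 24, C→H-γ 30, D→H-β 28, E→H-β 37, F→H-γ 31, G→H-β 30
  travel distance 198, fixed 58 → total 256.
Compare {H-β, H-γ, H-ε}: travel distance 157 + fixed 105 = 262.
Compare {H-γ, H-ε}: travel distance 184 + fixed 82 = 266.
Compare {H-β, H-γ, H-δ}: travel distance 178 + fixed 92 = 270.
All other subsets cost ≥ 262. Minimum total cost: 256.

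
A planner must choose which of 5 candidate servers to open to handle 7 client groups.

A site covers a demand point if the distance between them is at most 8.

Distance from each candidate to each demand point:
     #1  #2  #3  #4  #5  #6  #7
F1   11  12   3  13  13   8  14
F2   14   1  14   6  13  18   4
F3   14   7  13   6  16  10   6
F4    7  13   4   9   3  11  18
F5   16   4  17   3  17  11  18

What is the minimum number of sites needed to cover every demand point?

3

Coverage sets (demand points within 8 of each site):
  F1: {#3, #6}
  F2: {#2, #4, #7}
  F3: {#2, #4, #7}
  F4: {#1, #3, #5}
  F5: {#2, #4}
No 2 sites suffice: every size-2 union leaves at least one demand point uncovered.
But {F1, F2, F4} covers everything, so the minimum is 3.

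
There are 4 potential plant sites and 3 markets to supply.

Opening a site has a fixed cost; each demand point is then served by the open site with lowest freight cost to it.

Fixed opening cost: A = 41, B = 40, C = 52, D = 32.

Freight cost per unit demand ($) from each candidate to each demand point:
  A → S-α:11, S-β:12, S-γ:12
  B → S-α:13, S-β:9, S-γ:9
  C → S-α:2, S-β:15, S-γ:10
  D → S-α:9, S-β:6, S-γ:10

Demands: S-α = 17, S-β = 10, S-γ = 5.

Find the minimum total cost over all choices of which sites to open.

228

Open {C, D}: assign each demand point to its cheapest open site.
  S-α→C 17×2=34, S-β→D 10×6=60, S-γ→C 5×10=50
  freight cost 144, fixed 84 → total 228.
Compare {B, C}: freight cost 169 + fixed 92 = 261.
Compare {B, C, D}: freight cost 139 + fixed 124 = 263.
Compare {A, C, D}: freight cost 144 + fixed 125 = 269.
All other subsets cost ≥ 261. Minimum total cost: 228.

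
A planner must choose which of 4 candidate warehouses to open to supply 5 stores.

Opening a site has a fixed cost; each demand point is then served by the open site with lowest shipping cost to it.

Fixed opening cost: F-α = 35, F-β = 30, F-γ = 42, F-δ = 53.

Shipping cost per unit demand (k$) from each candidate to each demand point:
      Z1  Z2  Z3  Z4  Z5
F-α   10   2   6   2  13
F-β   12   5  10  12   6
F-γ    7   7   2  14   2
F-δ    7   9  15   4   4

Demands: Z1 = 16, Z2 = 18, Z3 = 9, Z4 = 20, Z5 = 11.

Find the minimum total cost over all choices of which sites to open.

305

Open {F-α, F-γ}: assign each demand point to its cheapest open site.
  Z1→F-γ 16×7=112, Z2→F-α 18×2=36, Z3→F-γ 9×2=18, Z4→F-α 20×2=40, Z5→F-γ 11×2=22
  shipping cost 228, fixed 77 → total 305.
Compare {F-α, F-β, F-γ}: shipping cost 228 + fixed 107 = 335.
Compare {F-α, F-γ, F-δ}: shipping cost 228 + fixed 130 = 358.
Compare {F-α, F-δ}: shipping cost 286 + fixed 88 = 374.
All other subsets cost ≥ 335. Minimum total cost: 305.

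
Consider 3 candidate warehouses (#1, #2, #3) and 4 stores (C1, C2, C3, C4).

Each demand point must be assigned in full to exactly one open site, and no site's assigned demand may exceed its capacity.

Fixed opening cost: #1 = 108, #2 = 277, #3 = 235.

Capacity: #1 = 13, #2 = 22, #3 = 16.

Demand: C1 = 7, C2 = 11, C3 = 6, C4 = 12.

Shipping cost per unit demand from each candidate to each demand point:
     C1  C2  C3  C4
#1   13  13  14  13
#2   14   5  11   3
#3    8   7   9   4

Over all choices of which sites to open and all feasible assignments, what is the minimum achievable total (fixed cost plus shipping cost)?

880

Open {#1, #2, #3}; cheapest assignment that respects the capacities:
  #1 (cap 13, load 7): C1 — cost 7×13 = 91
  #2 (cap 22, load 17): C2, C3 — cost 11×5 + 6×11 = 121
  #3 (cap 16, load 12): C4 — cost 12×4 = 48
  Shipping 260, fixed 620 → total 880.
  Any other capacity-feasible assignment to {#1, #2, #3} ships for at least 260.
Total demand is 36; every other set of sites either has combined capacity below 36 or cannot fit the demands without splitting one across sites, so {#1, #2, #3} is the only feasible choice of open sites. Minimum: 880.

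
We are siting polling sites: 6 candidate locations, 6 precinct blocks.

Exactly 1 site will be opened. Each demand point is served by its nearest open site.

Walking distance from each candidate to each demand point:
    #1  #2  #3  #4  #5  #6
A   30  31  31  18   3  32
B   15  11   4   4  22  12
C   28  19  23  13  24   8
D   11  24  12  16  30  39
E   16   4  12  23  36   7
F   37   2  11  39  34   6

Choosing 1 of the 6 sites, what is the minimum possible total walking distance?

Open {B}.
  #1→B 15, #2→B 11, #3→B 4, #4→B 4, #5→B 22, #6→B 12  ⇒ total 68.
Compare {E}: total 98.
Compare {C}: total 115.
No size-1 selection does better; minimum is 68.

68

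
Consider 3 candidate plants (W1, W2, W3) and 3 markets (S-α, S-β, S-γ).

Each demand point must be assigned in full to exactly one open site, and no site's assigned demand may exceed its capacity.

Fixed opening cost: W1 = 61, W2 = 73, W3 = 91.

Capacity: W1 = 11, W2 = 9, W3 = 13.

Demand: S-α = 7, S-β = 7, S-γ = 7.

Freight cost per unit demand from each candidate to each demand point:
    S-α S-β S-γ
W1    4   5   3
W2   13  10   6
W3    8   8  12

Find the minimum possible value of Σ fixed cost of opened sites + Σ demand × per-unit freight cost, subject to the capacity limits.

351

Open {W1, W2, W3}; cheapest assignment that respects the capacities:
  W1 (cap 11, load 7): S-α — cost 7×4 = 28
  W2 (cap 9, load 7): S-γ — cost 7×6 = 42
  W3 (cap 13, load 7): S-β — cost 7×8 = 56
  Shipping 126, fixed 225 → total 351.
  Any other capacity-feasible assignment to {W1, W2, W3} ships for at least 126.
Total demand is 21; every other set of sites either has combined capacity below 21 or cannot fit the demands without splitting one across sites, so {W1, W2, W3} is the only feasible choice of open sites. Minimum: 351.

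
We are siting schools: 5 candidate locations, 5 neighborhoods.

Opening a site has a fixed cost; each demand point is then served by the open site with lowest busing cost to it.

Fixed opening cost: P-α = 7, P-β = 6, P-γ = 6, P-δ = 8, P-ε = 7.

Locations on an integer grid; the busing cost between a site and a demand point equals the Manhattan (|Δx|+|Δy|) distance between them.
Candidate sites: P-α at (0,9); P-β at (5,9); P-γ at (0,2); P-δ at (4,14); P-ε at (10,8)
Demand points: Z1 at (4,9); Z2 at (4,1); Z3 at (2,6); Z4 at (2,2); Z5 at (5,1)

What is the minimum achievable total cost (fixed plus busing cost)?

32

Open {P-β, P-γ}: assign each demand point to its cheapest open site.
  Z1→P-β 1, Z2→P-γ 5, Z3→P-β 6, Z4→P-γ 2, Z5→P-γ 6
  busing cost 20, fixed 12 → total 32.
Compare {P-α, P-γ}: busing cost 22 + fixed 13 = 35.
Compare {P-γ}: busing cost 30 + fixed 6 = 36.
Compare {P-γ, P-δ}: busing cost 24 + fixed 14 = 38.
All other subsets cost ≥ 35. Minimum total cost: 32.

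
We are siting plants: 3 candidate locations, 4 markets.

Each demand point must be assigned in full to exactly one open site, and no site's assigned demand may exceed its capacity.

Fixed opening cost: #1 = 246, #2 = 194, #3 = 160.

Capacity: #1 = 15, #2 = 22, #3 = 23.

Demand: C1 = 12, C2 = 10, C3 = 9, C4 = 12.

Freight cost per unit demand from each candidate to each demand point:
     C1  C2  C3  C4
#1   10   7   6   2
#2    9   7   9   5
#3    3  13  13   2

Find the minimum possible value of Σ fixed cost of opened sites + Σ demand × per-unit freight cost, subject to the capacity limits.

Open {#2, #3}; cheapest assignment that respects the capacities:
  #2 (cap 22, load 22): C2, C4 — cost 10×7 + 12×5 = 130
  #3 (cap 23, load 21): C1, C3 — cost 12×3 + 9×13 = 153
  Shipping 283, fixed 354 → total 637.
  Any other capacity-feasible assignment to {#2, #3} ships for at least 283.
Compare {#1, #2, #3}: its best feasible assignment gives total 811.
Every other set of open sites that can feasibly serve all demand totals ≥ 811 even under its best assignment. Minimum: 637.

637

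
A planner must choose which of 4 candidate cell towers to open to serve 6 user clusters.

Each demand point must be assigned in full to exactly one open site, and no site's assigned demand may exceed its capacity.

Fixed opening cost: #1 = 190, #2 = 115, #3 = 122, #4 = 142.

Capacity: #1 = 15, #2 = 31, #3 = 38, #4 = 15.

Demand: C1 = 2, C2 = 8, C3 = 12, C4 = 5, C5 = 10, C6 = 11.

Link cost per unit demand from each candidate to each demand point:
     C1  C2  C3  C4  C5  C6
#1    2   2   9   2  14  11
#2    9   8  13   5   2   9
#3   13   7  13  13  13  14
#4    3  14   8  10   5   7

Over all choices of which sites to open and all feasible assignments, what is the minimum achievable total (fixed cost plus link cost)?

611

Open {#2, #3}; cheapest assignment that respects the capacities:
  #2 (cap 31, load 28): C1, C4, C5, C6 — cost 2×9 + 5×5 + 10×2 + 11×9 = 162
  #3 (cap 38, load 20): C2, C3 — cost 8×7 + 12×13 = 212
  Shipping 374, fixed 237 → total 611.
  Any other capacity-feasible assignment to {#2, #3} ships for at least 374.
Compare {#2, #3, #4}: its best feasible assignment gives total 681.
Compare {#1, #2, #4}: its best feasible assignment gives total 692.
Every other set of open sites that can feasibly serve all demand totals ≥ 681 even under its best assignment. Minimum: 611.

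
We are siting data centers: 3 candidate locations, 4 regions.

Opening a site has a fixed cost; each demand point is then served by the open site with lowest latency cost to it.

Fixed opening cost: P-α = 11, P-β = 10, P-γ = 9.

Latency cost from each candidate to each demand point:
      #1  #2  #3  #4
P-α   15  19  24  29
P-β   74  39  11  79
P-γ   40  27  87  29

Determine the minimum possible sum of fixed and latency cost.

Open {P-α, P-β}: assign each demand point to its cheapest open site.
  #1→P-α 15, #2→P-α 19, #3→P-β 11, #4→P-α 29
  latency cost 74, fixed 21 → total 95.
Compare {P-α}: latency cost 87 + fixed 11 = 98.
Compare {P-α, P-β, P-γ}: latency cost 74 + fixed 30 = 104.
Compare {P-α, P-γ}: latency cost 87 + fixed 20 = 107.
All other subsets cost ≥ 98. Minimum total cost: 95.

95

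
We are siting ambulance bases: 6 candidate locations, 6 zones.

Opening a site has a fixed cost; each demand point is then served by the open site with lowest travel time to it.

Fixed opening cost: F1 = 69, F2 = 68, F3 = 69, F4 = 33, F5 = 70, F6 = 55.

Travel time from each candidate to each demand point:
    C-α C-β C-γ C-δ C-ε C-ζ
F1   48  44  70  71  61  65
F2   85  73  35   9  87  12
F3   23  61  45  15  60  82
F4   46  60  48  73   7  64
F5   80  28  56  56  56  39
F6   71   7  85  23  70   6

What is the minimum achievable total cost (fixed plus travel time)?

Open {F4, F6}: assign each demand point to its cheapest open site.
  C-α→F4 46, C-β→F6 7, C-γ→F4 48, C-δ→F6 23, C-ε→F4 7, C-ζ→F6 6
  travel time 137, fixed 88 → total 225.
Compare {F3, F4, F6}: travel time 103 + fixed 157 = 260.
Compare {F2, F4, F6}: travel time 110 + fixed 156 = 266.
Compare {F2, F4}: travel time 169 + fixed 101 = 270.
All other subsets cost ≥ 260. Minimum total cost: 225.

225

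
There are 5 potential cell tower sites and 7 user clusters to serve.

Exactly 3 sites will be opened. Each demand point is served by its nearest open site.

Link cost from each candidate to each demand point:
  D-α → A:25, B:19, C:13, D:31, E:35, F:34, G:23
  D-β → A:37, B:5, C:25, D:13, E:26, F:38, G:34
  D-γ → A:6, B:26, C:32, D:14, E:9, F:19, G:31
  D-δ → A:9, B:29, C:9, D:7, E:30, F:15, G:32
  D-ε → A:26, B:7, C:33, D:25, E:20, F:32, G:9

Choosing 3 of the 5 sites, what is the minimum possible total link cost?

Open {D-γ, D-δ, D-ε}.
  A→D-γ 6, B→D-ε 7, C→D-δ 9, D→D-δ 7, E→D-γ 9, F→D-δ 15, G→D-ε 9  ⇒ total 62.
Compare {D-β, D-δ, D-ε}: total 74.
Compare {D-α, D-δ, D-ε}: total 76.
No size-3 selection does better; minimum is 62.

62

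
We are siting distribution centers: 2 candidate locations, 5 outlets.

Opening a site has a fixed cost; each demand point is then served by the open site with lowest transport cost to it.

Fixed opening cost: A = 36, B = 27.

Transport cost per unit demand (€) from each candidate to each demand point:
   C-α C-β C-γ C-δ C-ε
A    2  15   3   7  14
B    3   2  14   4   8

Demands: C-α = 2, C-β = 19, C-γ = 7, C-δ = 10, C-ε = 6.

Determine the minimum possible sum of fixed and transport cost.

Open {A, B}: assign each demand point to its cheapest open site.
  C-α→A 2×2=4, C-β→B 19×2=38, C-γ→A 7×3=21, C-δ→B 10×4=40, C-ε→B 6×8=48
  transport cost 151, fixed 63 → total 214.
Compare {B}: transport cost 230 + fixed 27 = 257.
Compare {A}: transport cost 464 + fixed 36 = 500.

214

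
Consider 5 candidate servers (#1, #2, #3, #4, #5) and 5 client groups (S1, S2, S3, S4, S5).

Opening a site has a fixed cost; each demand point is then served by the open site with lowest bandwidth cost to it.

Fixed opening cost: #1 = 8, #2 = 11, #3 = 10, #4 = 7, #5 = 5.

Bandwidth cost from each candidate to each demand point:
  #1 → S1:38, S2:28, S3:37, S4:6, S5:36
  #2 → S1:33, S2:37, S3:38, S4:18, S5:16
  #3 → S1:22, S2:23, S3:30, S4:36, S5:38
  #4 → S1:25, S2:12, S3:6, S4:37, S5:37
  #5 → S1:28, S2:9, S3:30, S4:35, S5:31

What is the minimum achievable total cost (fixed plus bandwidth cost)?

Open {#1, #2, #4}: assign each demand point to its cheapest open site.
  S1→#4 25, S2→#4 12, S3→#4 6, S4→#1 6, S5→#2 16
  bandwidth cost 65, fixed 26 → total 91.
Compare {#1, #2, #4, #5}: bandwidth cost 62 + fixed 31 = 93.
Compare {#2, #4}: bandwidth cost 77 + fixed 18 = 95.
Compare {#1, #4, #5}: bandwidth cost 77 + fixed 20 = 97.
All other subsets cost ≥ 93. Minimum total cost: 91.

91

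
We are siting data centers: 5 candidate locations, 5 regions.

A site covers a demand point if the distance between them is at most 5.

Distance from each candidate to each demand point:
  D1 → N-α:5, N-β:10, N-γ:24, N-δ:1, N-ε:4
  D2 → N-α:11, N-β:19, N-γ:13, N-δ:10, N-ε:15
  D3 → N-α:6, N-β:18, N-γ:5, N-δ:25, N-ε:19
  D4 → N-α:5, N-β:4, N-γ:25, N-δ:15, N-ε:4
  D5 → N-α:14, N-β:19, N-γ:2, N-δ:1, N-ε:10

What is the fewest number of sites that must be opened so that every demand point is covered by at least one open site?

2

Coverage sets (demand points within 5 of each site):
  D1: {N-α, N-δ, N-ε}
  D2: {}
  D3: {N-γ}
  D4: {N-α, N-β, N-ε}
  D5: {N-γ, N-δ}
No single site covers all 5 demand points.
But {D4, D5} covers everything, so the minimum is 2.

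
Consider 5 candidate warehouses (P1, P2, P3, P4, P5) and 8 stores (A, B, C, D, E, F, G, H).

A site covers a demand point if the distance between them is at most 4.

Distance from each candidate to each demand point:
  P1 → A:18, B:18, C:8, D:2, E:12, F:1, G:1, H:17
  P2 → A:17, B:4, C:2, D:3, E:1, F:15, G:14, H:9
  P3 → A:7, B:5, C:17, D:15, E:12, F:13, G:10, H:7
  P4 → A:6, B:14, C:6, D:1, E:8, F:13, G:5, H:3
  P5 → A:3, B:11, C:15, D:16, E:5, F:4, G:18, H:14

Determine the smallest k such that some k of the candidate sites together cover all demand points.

4

Coverage sets (demand points within 4 of each site):
  P1: {D, F, G}
  P2: {B, C, D, E}
  P3: {}
  P4: {D, H}
  P5: {A, F}
No 3 sites suffice: every size-3 union leaves at least one demand point uncovered.
But {P1, P2, P4, P5} covers everything, so the minimum is 4.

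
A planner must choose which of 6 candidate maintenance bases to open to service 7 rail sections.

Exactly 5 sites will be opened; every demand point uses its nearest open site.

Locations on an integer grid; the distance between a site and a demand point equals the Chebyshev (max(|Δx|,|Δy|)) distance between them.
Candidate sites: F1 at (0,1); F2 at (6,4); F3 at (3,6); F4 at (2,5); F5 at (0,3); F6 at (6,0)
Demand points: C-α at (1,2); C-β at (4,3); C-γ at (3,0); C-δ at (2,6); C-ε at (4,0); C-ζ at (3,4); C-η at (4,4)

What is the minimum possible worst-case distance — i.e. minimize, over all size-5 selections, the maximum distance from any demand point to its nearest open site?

Open {F1, F2, F3, F4, F6}.
  Farthest demand point is C-γ at distance 3 (to F1); all others are ≤ 3.
With {F1, F2, F3, F5, F6} the worst case is 3.
With {F1, F2, F4, F5, F6} the worst case is 3.
No size-5 selection achieves below 3.

3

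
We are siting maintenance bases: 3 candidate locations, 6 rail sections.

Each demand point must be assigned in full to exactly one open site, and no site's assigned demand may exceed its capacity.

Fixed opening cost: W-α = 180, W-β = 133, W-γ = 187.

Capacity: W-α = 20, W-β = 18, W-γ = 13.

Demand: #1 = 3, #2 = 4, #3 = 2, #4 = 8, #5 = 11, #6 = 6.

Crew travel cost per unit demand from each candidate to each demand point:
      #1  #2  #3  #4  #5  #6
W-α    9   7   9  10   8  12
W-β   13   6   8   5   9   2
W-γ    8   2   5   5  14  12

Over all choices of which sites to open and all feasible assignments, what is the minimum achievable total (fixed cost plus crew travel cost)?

522

Open {W-α, W-β}; cheapest assignment that respects the capacities:
  W-α (cap 20, load 16): #1, #3, #5 — cost 3×9 + 2×9 + 11×8 = 133
  W-β (cap 18, load 18): #2, #4, #6 — cost 4×6 + 8×5 + 6×2 = 76
  Shipping 209, fixed 313 → total 522.
  Any other capacity-feasible assignment to {W-α, W-β} ships for at least 209.
Compare {W-α, W-β, W-γ}: its best feasible assignment gives total 682.
Every other set of open sites that can feasibly serve all demand totals ≥ 682 even under its best assignment. Minimum: 522.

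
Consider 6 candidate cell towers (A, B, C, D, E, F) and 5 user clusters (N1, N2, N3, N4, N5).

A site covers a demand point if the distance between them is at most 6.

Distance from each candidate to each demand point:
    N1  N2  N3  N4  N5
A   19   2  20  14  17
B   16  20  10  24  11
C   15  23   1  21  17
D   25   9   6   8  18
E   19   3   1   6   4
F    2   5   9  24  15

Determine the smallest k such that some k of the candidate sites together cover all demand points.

2

Coverage sets (demand points within 6 of each site):
  A: {N2}
  B: {}
  C: {N3}
  D: {N3}
  E: {N2, N3, N4, N5}
  F: {N1, N2}
No single site covers all 5 demand points.
But {E, F} covers everything, so the minimum is 2.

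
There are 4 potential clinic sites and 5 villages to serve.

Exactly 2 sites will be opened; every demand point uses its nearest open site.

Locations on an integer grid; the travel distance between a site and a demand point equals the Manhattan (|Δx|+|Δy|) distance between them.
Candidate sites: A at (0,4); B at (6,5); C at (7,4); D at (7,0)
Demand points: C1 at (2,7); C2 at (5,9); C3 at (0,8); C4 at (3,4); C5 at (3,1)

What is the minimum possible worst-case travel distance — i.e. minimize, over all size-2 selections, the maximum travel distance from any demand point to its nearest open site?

Open {A, B}.
  Farthest demand point is C5 at travel distance 6 (to A); all others are ≤ 6.
With {A, C} the worst case is 7.
With {B, C} the worst case is 9.
No size-2 selection achieves below 6.

6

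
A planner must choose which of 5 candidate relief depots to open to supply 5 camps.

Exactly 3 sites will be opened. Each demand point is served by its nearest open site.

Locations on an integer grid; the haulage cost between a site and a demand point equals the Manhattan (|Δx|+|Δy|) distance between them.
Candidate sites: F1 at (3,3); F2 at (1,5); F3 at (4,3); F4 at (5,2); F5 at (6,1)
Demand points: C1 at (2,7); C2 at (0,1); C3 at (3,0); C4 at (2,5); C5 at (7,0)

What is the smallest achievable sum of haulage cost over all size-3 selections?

Open {F1, F2, F5}.
  C1→F2 3, C2→F1 5, C3→F1 3, C4→F2 1, C5→F5 2  ⇒ total 14.
Compare {F2, F3, F5}: total 15.
Compare {F2, F4, F5}: total 15.
No size-3 selection does better; minimum is 14.

14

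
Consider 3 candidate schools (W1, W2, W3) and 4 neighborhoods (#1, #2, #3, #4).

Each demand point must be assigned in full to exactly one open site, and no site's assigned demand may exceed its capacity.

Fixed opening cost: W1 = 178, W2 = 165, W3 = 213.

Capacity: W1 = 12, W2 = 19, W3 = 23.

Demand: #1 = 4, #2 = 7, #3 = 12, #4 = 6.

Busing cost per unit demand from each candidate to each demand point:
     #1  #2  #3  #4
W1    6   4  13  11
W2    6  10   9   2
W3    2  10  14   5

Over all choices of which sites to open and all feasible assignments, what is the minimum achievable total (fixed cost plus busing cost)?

Open {W1, W2}; cheapest assignment that respects the capacities:
  W1 (cap 12, load 11): #1, #2 — cost 4×6 + 7×4 = 52
  W2 (cap 19, load 18): #3, #4 — cost 12×9 + 6×2 = 120
  Shipping 172, fixed 343 → total 515.
  Any other capacity-feasible assignment to {W1, W2} ships for at least 172.
Compare {W2, W3}: its best feasible assignment gives total 576.
Compare {W1, W3}: its best feasible assignment gives total 625.
Every other set of open sites that can feasibly serve all demand totals ≥ 576 even under its best assignment. Minimum: 515.

515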